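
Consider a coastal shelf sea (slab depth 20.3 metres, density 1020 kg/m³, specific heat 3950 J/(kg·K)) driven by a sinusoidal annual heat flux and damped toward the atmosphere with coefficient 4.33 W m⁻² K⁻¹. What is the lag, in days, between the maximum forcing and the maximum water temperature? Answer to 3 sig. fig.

Areal heat capacity C = ρ c_p D = 1020 × 3950 × 20.3 = 8.18×10^7 J/(m²·K).
ω = 2π / 3.15×10^7 s = 1.99×10^-7 s⁻¹.
Phase lag φ = arctan(Cω/λ) = arctan(16.3/4.33) = 1.31 rad.
Time lag = φ / ω = 1.31 / 1.99×10^-7 = 6.58×10^6 s = 76.2 days.

76.2 days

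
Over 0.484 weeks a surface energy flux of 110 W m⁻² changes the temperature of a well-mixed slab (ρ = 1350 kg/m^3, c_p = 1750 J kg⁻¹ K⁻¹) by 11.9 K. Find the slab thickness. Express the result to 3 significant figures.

Heat input Q = F Δt = 110 × 2.93×10^5 s = 3.22×10^7 J/m².
Required areal heat capacity C = Q / ΔT = 2.71×10^6 J/(m²·K).
Depth D = C / (ρ c_p) = 2.71×10^6 / (1350 × 1750) = 1.15 m.

1.15 m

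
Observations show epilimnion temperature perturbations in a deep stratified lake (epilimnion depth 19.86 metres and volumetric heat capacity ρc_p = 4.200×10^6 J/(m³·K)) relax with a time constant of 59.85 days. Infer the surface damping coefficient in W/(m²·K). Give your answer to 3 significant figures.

16.1

Areal heat capacity C = ρc_p × D = 4.200×10^6 × 19.86 = 8.34×10^7 J/(m²·K).
τ = 59.85 days = 5.17×10^6 s.
λ = C / τ = 8.34×10^7 / 5.17×10^6 = 16.1 W/(m²·K).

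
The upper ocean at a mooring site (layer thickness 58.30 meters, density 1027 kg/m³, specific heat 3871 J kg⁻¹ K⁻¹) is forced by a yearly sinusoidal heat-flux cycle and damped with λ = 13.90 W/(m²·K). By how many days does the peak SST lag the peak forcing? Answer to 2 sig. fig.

Areal heat capacity C = ρ c_p D = 1027 × 3871 × 58.30 = 2.32×10^8 J m⁻² K⁻¹.
ω = 2π / 3.15×10^7 s = 1.99×10^-7 s⁻¹.
Phase lag φ = arctan(Cω/λ) = arctan(46.2/13.90) = 1.28 rad.
Time lag = φ / ω = 1.28 / 1.99×10^-7 = 6.42×10^6 s = 74.3 days.

74 days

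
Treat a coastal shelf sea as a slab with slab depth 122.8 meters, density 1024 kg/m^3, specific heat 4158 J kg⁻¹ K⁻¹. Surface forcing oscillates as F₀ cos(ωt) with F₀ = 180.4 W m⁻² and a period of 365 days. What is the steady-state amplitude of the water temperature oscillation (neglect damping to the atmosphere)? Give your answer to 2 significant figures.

1.7 K

Areal heat capacity C = ρ c_p D = 1024 × 4158 × 122.8 = 5.23×10^8 J/(m²·K).
Angular frequency ω = 2π / T = 2π / 3.15×10^7 s = 1.99×10^-7 s⁻¹.
Cω = 5.23×10^8 × 1.99×10^-7 = 104 W/(m²·K).
Amplitude A = F₀ / (Cω) = 180.4 / 104 = 1.73 K.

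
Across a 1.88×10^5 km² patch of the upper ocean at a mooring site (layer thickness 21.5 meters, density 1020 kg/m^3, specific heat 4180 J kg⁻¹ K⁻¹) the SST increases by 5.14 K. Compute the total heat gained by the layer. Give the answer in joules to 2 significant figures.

8.9×10^19 J

Areal heat capacity C = ρ c_p D = 1020 × 4180 × 21.5 = 9.17×10^7 J m⁻² K⁻¹.
Heat per unit area: q = C ΔT = 9.17×10^7 × 5.14 = 4.71×10^8 J/m².
Total heat: Q = q × A = 4.71×10^8 × (1.88×10^5 × 10⁶ m²) = 8.86×10^19 J.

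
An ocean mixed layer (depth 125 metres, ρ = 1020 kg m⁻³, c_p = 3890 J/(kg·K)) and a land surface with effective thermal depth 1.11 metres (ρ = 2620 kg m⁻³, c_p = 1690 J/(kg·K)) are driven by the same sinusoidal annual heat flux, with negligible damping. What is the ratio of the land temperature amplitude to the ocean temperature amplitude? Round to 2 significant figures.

100

C_ocean = 1020 × 3890 × 125 = 4.96×10^8 J/(m²·K).
C_land = 2620 × 1690 × 1.11 = 4.91×10^6 J/(m²·K).
Undamped amplitude ∝ 1/C, so A_land/A_ocean = C_ocean/C_land = 101.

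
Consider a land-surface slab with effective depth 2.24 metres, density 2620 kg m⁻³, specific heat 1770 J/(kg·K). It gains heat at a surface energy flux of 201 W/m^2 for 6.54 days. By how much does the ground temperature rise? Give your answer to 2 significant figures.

Areal heat capacity C = ρ c_p D = 2620 × 1770 × 2.24 = 1.04×10^7 J m⁻² K⁻¹.
Net heat input Q = F Δt = 201 × (6.54 days × 86400 s/day) = 1.14×10^8 J/m².
ΔT = Q / C = 1.14×10^8 / 1.04×10^7 = 10.9 K.

11 K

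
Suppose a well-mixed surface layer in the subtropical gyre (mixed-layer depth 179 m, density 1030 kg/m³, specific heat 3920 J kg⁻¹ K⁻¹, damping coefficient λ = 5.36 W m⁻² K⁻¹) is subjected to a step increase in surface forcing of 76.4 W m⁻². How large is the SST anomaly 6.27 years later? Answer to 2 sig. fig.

Areal heat capacity C = ρ c_p D = 1030 × 3920 × 179 = 7.23×10^8 J m⁻² K⁻¹.
τ = C / λ = 7.23×10^8 / 5.36 = 1.35×10^8 s.
Equilibrium anomaly ΔT_eq = F / λ = 76.4 / 5.36 = 14.3 K.
t = 6.27 years = 1.98×10^8 s, so t/τ = 1.47.
ΔT(t) = ΔT_eq (1 − e^(−t/τ)) = 14.3 × (1 − e^−1.47) = 11.0 K.

11 K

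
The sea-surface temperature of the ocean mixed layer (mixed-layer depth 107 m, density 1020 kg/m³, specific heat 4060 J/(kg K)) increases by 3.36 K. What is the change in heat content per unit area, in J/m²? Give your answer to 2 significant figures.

1.5×10^9

Areal heat capacity C = ρ c_p D = 1020 × 4060 × 107 = 4.43×10^8 J m⁻² K⁻¹.
ΔQ = C ΔT = 4.43×10^8 × 3.36 = 1.49×10^9 J/m².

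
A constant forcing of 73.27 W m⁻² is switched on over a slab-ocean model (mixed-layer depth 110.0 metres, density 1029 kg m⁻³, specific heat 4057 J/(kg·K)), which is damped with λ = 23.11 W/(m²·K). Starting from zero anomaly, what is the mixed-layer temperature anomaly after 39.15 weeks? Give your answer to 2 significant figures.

Areal heat capacity C = ρ c_p D = 1029 × 4057 × 110.0 = 4.59×10^8 J/(m²·K).
τ = C / λ = 4.59×10^8 / 23.11 = 1.99×10^7 s.
Equilibrium anomaly ΔT_eq = F / λ = 73.27 / 23.11 = 3.17 K.
t = 39.15 weeks = 2.37×10^7 s, so t/τ = 1.19.
ΔT(t) = ΔT_eq (1 − e^(−t/τ)) = 3.17 × (1 − e^−1.19) = 2.21 K.

2.2 K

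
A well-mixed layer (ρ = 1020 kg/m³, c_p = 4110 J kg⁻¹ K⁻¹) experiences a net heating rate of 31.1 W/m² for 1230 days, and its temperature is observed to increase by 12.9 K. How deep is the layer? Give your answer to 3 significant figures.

61.1 m

Heat input Q = F Δt = 31.1 × 1.06×10^8 s = 3.31×10^9 J/m².
Required areal heat capacity C = Q / ΔT = 2.56×10^8 J/(m²·K).
Depth D = C / (ρ c_p) = 2.56×10^8 / (1020 × 4110) = 61.1 m.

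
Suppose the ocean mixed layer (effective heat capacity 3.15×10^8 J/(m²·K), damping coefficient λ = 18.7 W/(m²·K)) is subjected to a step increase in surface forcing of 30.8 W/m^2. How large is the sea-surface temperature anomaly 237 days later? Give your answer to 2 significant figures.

Areal heat capacity C = 3.15×10^8 J/(m²·K) (given).
τ = C / λ = 3.15×10^8 / 18.7 = 1.68×10^7 s.
Equilibrium anomaly ΔT_eq = F / λ = 30.8 / 18.7 = 1.65 K.
t = 237 days = 2.05×10^7 s, so t/τ = 1.22.
ΔT(t) = ΔT_eq (1 − e^(−t/τ)) = 1.65 × (1 − e^−1.22) = 1.16 K.

1.2 K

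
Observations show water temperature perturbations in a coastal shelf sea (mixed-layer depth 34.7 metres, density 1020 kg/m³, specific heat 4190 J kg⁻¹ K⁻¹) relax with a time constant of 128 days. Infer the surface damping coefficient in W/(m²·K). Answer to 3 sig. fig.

Areal heat capacity C = ρ c_p D = 1020 × 4190 × 34.7 = 1.48×10^8 J m⁻² K⁻¹.
τ = 128 days = 1.11×10^7 s.
λ = C / τ = 1.48×10^8 / 1.11×10^7 = 13.4 W/(m²·K).

13.4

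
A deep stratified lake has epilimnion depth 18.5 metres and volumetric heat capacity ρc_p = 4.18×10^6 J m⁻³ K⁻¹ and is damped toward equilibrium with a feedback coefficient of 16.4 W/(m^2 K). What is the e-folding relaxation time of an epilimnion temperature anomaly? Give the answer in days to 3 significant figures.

Areal heat capacity C = ρc_p × D = 4.18×10^6 × 18.5 = 7.73×10^7 J/(m²·K).
Relaxation time τ = C / λ = 7.73×10^7 / 16.4 = 4.72×10^6 s.
In days: 4.72×10^6 s / (86400 s/day) = 54.6 days.

54.6 days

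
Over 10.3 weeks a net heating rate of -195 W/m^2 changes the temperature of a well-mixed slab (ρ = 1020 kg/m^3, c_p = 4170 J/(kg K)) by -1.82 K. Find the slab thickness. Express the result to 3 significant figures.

157 m

Heat input Q = F Δt = -195 × 6.23×10^6 s = -1.21×10^9 J/m².
Required areal heat capacity C = Q / ΔT = 6.67×10^8 J/(m²·K).
Depth D = C / (ρ c_p) = 6.67×10^8 / (1020 × 4170) = 157 m.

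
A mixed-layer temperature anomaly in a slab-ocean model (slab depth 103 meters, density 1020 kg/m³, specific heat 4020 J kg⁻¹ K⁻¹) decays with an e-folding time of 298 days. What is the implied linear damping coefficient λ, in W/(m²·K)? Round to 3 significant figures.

16.4

Areal heat capacity C = ρ c_p D = 1020 × 4020 × 103 = 4.22×10^8 J m⁻² K⁻¹.
τ = 298 days = 2.57×10^7 s.
λ = C / τ = 4.22×10^8 / 2.57×10^7 = 16.4 W/(m²·K).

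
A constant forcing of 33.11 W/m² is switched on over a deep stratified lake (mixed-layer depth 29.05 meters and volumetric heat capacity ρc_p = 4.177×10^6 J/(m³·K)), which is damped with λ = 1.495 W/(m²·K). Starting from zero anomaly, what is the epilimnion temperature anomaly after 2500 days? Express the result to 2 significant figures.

Areal heat capacity C = ρc_p × D = 4.177×10^6 × 29.05 = 1.21×10^8 J m⁻² K⁻¹.
τ = C / λ = 1.21×10^8 / 1.495 = 8.12×10^7 s.
Equilibrium anomaly ΔT_eq = F / λ = 33.11 / 1.495 = 22.1 K.
t = 2500 days = 2.16×10^8 s, so t/τ = 2.66.
ΔT(t) = ΔT_eq (1 − e^(−t/τ)) = 22.1 × (1 − e^−2.66) = 20.6 K.

21 K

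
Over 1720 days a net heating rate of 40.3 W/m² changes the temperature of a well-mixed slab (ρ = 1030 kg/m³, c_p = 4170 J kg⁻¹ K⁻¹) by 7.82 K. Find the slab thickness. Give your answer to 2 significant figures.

180 m

Heat input Q = F Δt = 40.3 × 1.49×10^8 s = 5.99×10^9 J/m².
Required areal heat capacity C = Q / ΔT = 7.66×10^8 J/(m²·K).
Depth D = C / (ρ c_p) = 7.66×10^8 / (1030 × 4170) = 178 m.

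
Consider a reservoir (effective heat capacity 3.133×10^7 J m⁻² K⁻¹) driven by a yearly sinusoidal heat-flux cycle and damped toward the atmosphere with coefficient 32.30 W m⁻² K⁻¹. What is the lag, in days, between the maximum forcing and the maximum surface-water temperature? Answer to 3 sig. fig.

11.1 days

Areal heat capacity C = 3.133×10^7 J m⁻² K⁻¹ (given).
ω = 2π / 3.15×10^7 s = 1.99×10^-7 s⁻¹.
Phase lag φ = arctan(Cω/λ) = arctan(6.24/32.30) = 0.191 rad.
Time lag = φ / ω = 0.191 / 1.99×10^-7 = 9.58×10^5 s = 11.1 days.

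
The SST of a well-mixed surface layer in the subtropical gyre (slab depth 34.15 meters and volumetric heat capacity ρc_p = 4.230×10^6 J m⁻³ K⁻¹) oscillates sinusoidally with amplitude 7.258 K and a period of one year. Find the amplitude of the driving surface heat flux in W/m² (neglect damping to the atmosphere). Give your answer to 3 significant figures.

209

Areal heat capacity C = ρc_p × D = 4.230×10^6 × 34.15 = 1.44×10^8 J/(m²·K).
ω = 2π / 3.15×10^7 s = 1.99×10^-7 s⁻¹.
Cω = 1.44×10^8 × 1.99×10^-7 = 28.8 W/(m²·K).
F₀ = A × Cω = 7.258 × 28.8 = 209 W/m².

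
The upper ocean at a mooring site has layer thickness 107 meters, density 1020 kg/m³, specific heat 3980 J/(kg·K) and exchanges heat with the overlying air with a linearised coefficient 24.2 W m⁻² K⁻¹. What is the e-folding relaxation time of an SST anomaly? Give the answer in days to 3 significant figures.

208 days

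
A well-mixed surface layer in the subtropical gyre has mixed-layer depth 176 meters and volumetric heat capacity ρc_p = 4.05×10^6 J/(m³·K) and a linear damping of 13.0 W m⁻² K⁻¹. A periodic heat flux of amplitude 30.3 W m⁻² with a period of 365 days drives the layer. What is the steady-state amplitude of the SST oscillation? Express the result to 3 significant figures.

0.212 K

Areal heat capacity C = ρc_p × D = 4.05×10^6 × 176 = 7.13×10^8 J/(m²·K).
Angular frequency ω = 2π / T = 2π / 3.15×10^7 s = 1.99×10^-7 s⁻¹.
√((Cω)² + λ²) = √((142)² + 13.0²) = 143 W/(m²·K).
Amplitude A = F₀ / √((Cω)²+λ²) = 30.3 / 143 = 0.212 K.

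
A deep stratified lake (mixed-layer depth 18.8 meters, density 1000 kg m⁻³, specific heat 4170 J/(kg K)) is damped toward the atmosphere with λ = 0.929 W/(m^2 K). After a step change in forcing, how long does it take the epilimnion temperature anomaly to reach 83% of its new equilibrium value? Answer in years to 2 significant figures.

Areal heat capacity C = ρ c_p D = 1000 × 4170 × 18.8 = 7.84×10^7 J/(m²·K).
τ = C / λ = 7.84×10^7 / 0.929 = 8.44×10^7 s.
Fraction reached: 1 − e^(−t/τ) = 0.83 ⇒ t = −τ ln(1 − 0.83) = τ × 1.77.
t = 1.50×10^8 s = 4.74 years.

4.7 years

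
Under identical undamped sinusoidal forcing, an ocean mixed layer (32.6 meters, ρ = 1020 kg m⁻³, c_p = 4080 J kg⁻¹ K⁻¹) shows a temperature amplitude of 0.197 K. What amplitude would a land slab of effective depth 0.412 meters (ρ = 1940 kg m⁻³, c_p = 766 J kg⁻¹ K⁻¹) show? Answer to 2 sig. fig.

44 K

C_ocean = 1.36×10^8 J/(m²·K); C_land = 6.12×10^5 J/(m²·K).
A ∝ 1/C ⇒ A_land = A_ocean × C_ocean/C_land = 0.197 × 222 = 43.7 K.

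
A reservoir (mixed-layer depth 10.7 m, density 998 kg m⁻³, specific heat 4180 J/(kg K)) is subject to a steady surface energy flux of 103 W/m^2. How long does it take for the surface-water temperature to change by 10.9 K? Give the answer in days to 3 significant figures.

54.7 days

Areal heat capacity C = ρ c_p D = 998 × 4180 × 10.7 = 4.46×10^7 J m⁻² K⁻¹.
Time required: Δt = C ΔT / F = 4.46×10^7 × 10.9 / 103 = 4.72×10^6 s.
In days: 4.72×10^6 s / (86400 s/day) = 54.7 days.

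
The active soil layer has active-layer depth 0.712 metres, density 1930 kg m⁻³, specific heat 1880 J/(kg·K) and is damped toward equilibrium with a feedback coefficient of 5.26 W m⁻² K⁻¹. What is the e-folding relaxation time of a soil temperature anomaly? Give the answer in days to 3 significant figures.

5.68 days

Areal heat capacity C = ρ c_p D = 1930 × 1880 × 0.712 = 2.58×10^6 J/(m²·K).
Relaxation time τ = C / λ = 2.58×10^6 / 5.26 = 4.91×10^5 s.
In days: 4.91×10^5 s / (86400 s/day) = 5.68 days.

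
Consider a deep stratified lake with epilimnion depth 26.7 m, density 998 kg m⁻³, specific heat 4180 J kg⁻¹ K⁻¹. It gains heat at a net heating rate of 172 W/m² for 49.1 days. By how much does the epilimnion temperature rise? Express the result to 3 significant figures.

6.55 K

Areal heat capacity C = ρ c_p D = 998 × 4180 × 26.7 = 1.11×10^8 J/(m^2 K).
Net heat input Q = F Δt = 172 × (49.1 days × 86400 s/day) = 7.30×10^8 J/m².
ΔT = Q / C = 7.30×10^8 / 1.11×10^8 = 6.55 K.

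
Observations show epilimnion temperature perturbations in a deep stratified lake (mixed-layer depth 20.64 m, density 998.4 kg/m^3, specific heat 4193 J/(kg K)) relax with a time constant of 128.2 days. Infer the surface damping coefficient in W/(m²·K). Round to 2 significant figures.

7.8

Areal heat capacity C = ρ c_p D = 998.4 × 4193 × 20.64 = 8.64×10^7 J/(m²·K).
τ = 128.2 days = 1.11×10^7 s.
λ = C / τ = 8.64×10^7 / 1.11×10^7 = 7.80 W/(m²·K).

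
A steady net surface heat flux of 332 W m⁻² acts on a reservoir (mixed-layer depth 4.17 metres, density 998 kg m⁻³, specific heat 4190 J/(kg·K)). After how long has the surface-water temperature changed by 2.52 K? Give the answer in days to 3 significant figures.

1.53 days

Areal heat capacity C = ρ c_p D = 998 × 4190 × 4.17 = 1.74×10^7 J m⁻² K⁻¹.
Time required: Δt = C ΔT / F = 1.74×10^7 × 2.52 / 332 = 1.32×10^5 s.
In days: 1.32×10^5 s / (86400 s/day) = 1.53 days.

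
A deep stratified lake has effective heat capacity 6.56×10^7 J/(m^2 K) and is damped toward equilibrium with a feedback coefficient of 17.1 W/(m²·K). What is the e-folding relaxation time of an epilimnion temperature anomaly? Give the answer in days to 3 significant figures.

44.4 days

Areal heat capacity C = 6.56×10^7 J/(m^2 K) (given).
Relaxation time τ = C / λ = 6.56×10^7 / 17.1 = 3.84×10^6 s.
In days: 3.84×10^6 s / (86400 s/day) = 44.4 days.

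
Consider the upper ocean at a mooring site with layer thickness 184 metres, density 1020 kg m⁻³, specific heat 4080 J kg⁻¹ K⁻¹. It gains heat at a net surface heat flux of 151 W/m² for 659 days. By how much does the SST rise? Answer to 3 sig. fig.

Areal heat capacity C = ρ c_p D = 1020 × 4080 × 184 = 7.66×10^8 J m⁻² K⁻¹.
Net heat input Q = F Δt = 151 × (659 days × 86400 s/day) = 8.60×10^9 J/m².
ΔT = Q / C = 8.60×10^9 / 7.66×10^8 = 11.2 K.

11.2 K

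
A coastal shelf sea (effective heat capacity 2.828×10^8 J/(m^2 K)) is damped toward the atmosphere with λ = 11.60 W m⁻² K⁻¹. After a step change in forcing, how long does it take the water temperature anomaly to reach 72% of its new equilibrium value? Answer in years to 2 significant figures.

Areal heat capacity C = 2.828×10^8 J/(m^2 K) (given).
τ = C / λ = 2.83×10^8 / 11.60 = 2.44×10^7 s.
Fraction reached: 1 − e^(−t/τ) = 0.72 ⇒ t = −τ ln(1 − 0.72) = τ × 1.27.
t = 3.10×10^7 s = 0.983 years.

0.98 years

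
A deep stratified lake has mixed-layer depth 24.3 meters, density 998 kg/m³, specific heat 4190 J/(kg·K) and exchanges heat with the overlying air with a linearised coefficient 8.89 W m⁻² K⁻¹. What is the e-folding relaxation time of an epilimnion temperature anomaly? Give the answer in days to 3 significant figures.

Areal heat capacity C = ρ c_p D = 998 × 4190 × 24.3 = 1.02×10^8 J/(m²·K).
Relaxation time τ = C / λ = 1.02×10^8 / 8.89 = 1.14×10^7 s.
In days: 1.14×10^7 s / (86400 s/day) = 132 days.

132 days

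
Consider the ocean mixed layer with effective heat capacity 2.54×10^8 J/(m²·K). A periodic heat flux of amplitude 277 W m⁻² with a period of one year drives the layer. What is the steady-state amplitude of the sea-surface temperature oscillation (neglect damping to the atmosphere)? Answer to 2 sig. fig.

5.5 K

Areal heat capacity C = 2.54×10^8 J/(m²·K) (given).
Angular frequency ω = 2π / T = 2π / 3.15×10^7 s = 1.99×10^-7 s⁻¹.
Cω = 2.54×10^8 × 1.99×10^-7 = 50.6 W/(m²·K).
Amplitude A = F₀ / (Cω) = 277 / 50.6 = 5.47 K.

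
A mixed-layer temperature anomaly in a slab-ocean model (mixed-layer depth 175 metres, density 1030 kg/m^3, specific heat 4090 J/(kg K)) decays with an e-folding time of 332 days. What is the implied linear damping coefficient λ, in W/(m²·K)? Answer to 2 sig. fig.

Areal heat capacity C = ρ c_p D = 1030 × 4090 × 175 = 7.37×10^8 J m⁻² K⁻¹.
τ = 332 days = 2.87×10^7 s.
λ = C / τ = 7.37×10^8 / 2.87×10^7 = 25.7 W/(m²·K).

26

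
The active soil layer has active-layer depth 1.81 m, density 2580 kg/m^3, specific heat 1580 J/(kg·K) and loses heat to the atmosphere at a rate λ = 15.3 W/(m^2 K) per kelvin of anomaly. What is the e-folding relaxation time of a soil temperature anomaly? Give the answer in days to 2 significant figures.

Areal heat capacity C = ρ c_p D = 2580 × 1580 × 1.81 = 7.38×10^6 J m⁻² K⁻¹.
Relaxation time τ = C / λ = 7.38×10^6 / 15.3 = 4.82×10^5 s.
In days: 4.82×10^5 s / (86400 s/day) = 5.58 days.

5.6 days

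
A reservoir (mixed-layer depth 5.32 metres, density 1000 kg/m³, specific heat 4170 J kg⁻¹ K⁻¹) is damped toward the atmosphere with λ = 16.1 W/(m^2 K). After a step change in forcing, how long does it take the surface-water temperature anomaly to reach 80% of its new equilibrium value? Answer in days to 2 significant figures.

26 days

Areal heat capacity C = ρ c_p D = 1000 × 4170 × 5.32 = 2.22×10^7 J m⁻² K⁻¹.
τ = C / λ = 2.22×10^7 / 16.1 = 1.38×10^6 s.
Fraction reached: 1 − e^(−t/τ) = 0.80 ⇒ t = −τ ln(1 − 0.80) = τ × 1.61.
t = 2.22×10^6 s = 25.7 days.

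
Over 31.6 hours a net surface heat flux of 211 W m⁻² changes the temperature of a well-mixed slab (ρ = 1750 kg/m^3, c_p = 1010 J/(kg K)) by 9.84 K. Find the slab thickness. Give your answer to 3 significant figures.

1.38 m

Heat input Q = F Δt = 211 × 1.14×10^5 s = 2.40×10^7 J/m².
Required areal heat capacity C = Q / ΔT = 2.44×10^6 J/(m²·K).
Depth D = C / (ρ c_p) = 2.44×10^6 / (1750 × 1010) = 1.38 m.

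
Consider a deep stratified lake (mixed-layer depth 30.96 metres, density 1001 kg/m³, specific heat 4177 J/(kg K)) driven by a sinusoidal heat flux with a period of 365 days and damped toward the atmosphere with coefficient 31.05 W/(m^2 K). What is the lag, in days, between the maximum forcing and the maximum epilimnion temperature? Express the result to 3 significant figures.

40.3 days

Areal heat capacity C = ρ c_p D = 1001 × 4177 × 30.96 = 1.29×10^8 J/(m²·K).
ω = 2π / 3.15×10^7 s = 1.99×10^-7 s⁻¹.
Phase lag φ = arctan(Cω/λ) = arctan(25.8/31.05) = 0.693 rad.
Time lag = φ / ω = 0.693 / 1.99×10^-7 = 3.48×10^6 s = 40.3 days.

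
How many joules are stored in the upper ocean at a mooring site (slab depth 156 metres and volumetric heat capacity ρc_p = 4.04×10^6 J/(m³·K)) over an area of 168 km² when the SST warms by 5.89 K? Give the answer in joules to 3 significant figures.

6.24×10^17 J

Areal heat capacity C = ρc_p × D = 4.04×10^6 × 156 = 6.30×10^8 J m⁻² K⁻¹.
Heat per unit area: q = C ΔT = 6.30×10^8 × 5.89 = 3.71×10^9 J/m².
Total heat: Q = q × A = 3.71×10^9 × (168 × 10⁶ m²) = 6.24×10^17 J.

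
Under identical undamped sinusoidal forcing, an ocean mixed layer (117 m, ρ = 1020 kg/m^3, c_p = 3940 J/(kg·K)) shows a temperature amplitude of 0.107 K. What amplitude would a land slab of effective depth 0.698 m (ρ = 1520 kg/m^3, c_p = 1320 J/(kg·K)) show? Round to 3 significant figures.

35.9 K

C_ocean = 4.70×10^8 J/(m²·K); C_land = 1.40×10^6 J/(m²·K).
A ∝ 1/C ⇒ A_land = A_ocean × C_ocean/C_land = 0.107 × 336 = 35.9 K.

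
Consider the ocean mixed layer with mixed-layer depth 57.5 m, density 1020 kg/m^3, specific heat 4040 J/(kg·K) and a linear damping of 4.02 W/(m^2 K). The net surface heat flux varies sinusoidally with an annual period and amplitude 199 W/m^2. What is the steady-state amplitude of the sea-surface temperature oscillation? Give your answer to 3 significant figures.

4.20 K

Areal heat capacity C = ρ c_p D = 1020 × 4040 × 57.5 = 2.37×10^8 J/(m²·K).
Angular frequency ω = 2π / T = 2π / 3.15×10^7 s = 1.99×10^-7 s⁻¹.
√((Cω)² + λ²) = √((47.2)² + 4.02²) = 47.4 W/(m²·K).
Amplitude A = F₀ / √((Cω)²+λ²) = 199 / 47.4 = 4.20 K.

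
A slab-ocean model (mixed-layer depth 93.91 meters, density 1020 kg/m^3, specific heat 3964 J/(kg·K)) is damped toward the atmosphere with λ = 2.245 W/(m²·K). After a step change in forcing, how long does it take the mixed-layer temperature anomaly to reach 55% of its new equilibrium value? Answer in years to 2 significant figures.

4.3 years

Areal heat capacity C = ρ c_p D = 1020 × 3964 × 93.91 = 3.80×10^8 J m⁻² K⁻¹.
τ = C / λ = 3.80×10^8 / 2.245 = 1.69×10^8 s.
Fraction reached: 1 − e^(−t/τ) = 0.55 ⇒ t = −τ ln(1 − 0.55) = τ × 0.799.
t = 1.35×10^8 s = 4.28 years.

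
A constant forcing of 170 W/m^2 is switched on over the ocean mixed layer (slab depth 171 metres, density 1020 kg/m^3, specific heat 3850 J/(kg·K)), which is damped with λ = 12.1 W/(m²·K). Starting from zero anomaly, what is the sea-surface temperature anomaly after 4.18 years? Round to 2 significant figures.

13 K

Areal heat capacity C = ρ c_p D = 1020 × 3850 × 171 = 6.72×10^8 J/(m^2 K).
τ = C / λ = 6.72×10^8 / 12.1 = 5.55×10^7 s.
Equilibrium anomaly ΔT_eq = F / λ = 170 / 12.1 = 14.0 K.
t = 4.18 years = 1.32×10^8 s, so t/τ = 2.38.
ΔT(t) = ΔT_eq (1 − e^(−t/τ)) = 14.0 × (1 − e^−2.38) = 12.7 K.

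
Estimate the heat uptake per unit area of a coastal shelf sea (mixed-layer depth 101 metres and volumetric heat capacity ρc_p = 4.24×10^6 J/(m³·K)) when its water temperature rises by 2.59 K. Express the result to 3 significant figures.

1.11×10^9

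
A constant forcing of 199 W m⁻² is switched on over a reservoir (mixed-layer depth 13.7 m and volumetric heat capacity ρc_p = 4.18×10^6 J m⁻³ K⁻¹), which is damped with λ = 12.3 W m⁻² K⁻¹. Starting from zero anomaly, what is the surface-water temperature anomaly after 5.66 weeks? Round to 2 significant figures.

8.4 K

Areal heat capacity C = ρc_p × D = 4.18×10^6 × 13.7 = 5.73×10^7 J m⁻² K⁻¹.
τ = C / λ = 5.73×10^7 / 12.3 = 4.66×10^6 s.
Equilibrium anomaly ΔT_eq = F / λ = 199 / 12.3 = 16.2 K.
t = 5.66 weeks = 3.42×10^6 s, so t/τ = 0.735.
ΔT(t) = ΔT_eq (1 − e^(−t/τ)) = 16.2 × (1 − e^−0.735) = 8.42 K.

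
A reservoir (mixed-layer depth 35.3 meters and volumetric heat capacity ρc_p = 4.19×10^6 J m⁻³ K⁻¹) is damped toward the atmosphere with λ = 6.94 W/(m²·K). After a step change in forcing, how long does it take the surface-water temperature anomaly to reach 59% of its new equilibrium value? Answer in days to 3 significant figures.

220 days

Areal heat capacity C = ρc_p × D = 4.19×10^6 × 35.3 = 1.48×10^8 J/(m²·K).
τ = C / λ = 1.48×10^8 / 6.94 = 2.13×10^7 s.
Fraction reached: 1 − e^(−t/τ) = 0.59 ⇒ t = −τ ln(1 − 0.59) = τ × 0.892.
t = 1.90×10^7 s = 220 days.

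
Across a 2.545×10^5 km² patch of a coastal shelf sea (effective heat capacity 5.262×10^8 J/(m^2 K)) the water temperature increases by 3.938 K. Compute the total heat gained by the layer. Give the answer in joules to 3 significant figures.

5.27×10^20 J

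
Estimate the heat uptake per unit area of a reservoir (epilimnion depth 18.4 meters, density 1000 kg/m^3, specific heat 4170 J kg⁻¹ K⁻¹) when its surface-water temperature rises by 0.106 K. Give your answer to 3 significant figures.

Areal heat capacity C = ρ c_p D = 1000 × 4170 × 18.4 = 7.67×10^7 J m⁻² K⁻¹.
ΔQ = C ΔT = 7.67×10^7 × 0.106 = 8.13×10^6 J/m².

8.13×10^6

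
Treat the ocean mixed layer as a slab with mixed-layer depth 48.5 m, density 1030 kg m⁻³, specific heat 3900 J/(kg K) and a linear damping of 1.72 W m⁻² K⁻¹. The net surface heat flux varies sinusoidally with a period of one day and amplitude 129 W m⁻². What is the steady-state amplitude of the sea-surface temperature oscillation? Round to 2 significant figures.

0.0091 K

Areal heat capacity C = ρ c_p D = 1030 × 3900 × 48.5 = 1.95×10^8 J/(m²·K).
Angular frequency ω = 2π / T = 2π / 86400 s = 7.27×10^-5 s⁻¹.
√((Cω)² + λ²) = √((14200)² + 1.72²) = 14200 W/(m²·K).
Amplitude A = F₀ / √((Cω)²+λ²) = 129 / 14200 = 0.00911 K.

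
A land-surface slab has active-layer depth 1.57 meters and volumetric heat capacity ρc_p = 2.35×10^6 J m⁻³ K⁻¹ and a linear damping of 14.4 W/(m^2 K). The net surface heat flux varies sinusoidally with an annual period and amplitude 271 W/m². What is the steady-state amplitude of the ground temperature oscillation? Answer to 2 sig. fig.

Areal heat capacity C = ρc_p × D = 2.35×10^6 × 1.57 = 3.69×10^6 J m⁻² K⁻¹.
Angular frequency ω = 2π / T = 2π / 3.15×10^7 s = 1.99×10^-7 s⁻¹.
√((Cω)² + λ²) = √((0.735)² + 14.4²) = 14.4 W/(m²·K).
Amplitude A = F₀ / √((Cω)²+λ²) = 271 / 14.4 = 18.8 K.

19 K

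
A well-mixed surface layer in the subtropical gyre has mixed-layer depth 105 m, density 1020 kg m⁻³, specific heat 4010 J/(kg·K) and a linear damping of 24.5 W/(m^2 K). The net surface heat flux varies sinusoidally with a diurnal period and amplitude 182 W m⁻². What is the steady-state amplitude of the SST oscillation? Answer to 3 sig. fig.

Areal heat capacity C = ρ c_p D = 1020 × 4010 × 105 = 4.29×10^8 J m⁻² K⁻¹.
Angular frequency ω = 2π / T = 2π / 86400 s = 7.27×10^-5 s⁻¹.
√((Cω)² + λ²) = √((31200)² + 24.5²) = 31200 W/(m²·K).
Amplitude A = F₀ / √((Cω)²+λ²) = 182 / 31200 = 0.00583 K.

0.00583 K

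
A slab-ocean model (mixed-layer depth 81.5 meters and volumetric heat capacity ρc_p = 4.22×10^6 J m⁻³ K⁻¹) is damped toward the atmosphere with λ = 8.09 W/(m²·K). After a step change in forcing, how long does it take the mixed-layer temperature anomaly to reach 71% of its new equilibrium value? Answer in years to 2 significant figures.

Areal heat capacity C = ρc_p × D = 4.22×10^6 × 81.5 = 3.44×10^8 J m⁻² K⁻¹.
τ = C / λ = 3.44×10^8 / 8.09 = 4.25×10^7 s.
Fraction reached: 1 − e^(−t/τ) = 0.71 ⇒ t = −τ ln(1 − 0.71) = τ × 1.24.
t = 5.26×10^7 s = 1.67 years.

1.7 years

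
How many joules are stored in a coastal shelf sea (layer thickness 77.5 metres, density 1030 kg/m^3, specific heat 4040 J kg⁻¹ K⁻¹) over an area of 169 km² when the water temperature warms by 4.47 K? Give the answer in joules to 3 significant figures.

2.44×10^17 J

Areal heat capacity C = ρ c_p D = 1030 × 4040 × 77.5 = 3.22×10^8 J m⁻² K⁻¹.
Heat per unit area: q = C ΔT = 3.22×10^8 × 4.47 = 1.44×10^9 J/m².
Total heat: Q = q × A = 1.44×10^9 × (169 × 10⁶ m²) = 2.44×10^17 J.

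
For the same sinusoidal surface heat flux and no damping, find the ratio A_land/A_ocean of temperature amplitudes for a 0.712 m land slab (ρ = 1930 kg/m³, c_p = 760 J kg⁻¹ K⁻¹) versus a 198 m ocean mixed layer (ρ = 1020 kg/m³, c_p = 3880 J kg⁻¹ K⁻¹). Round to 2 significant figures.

C_ocean = 1020 × 3880 × 198 = 7.84×10^8 J/(m²·K).
C_land = 1930 × 760 × 0.712 = 1.04×10^6 J/(m²·K).
Undamped amplitude ∝ 1/C, so A_land/A_ocean = C_ocean/C_land = 750.

750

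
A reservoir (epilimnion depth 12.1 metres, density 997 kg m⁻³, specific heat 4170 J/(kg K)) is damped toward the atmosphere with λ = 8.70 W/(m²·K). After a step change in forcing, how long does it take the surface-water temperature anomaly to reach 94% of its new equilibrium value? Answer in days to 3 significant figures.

188 days

Areal heat capacity C = ρ c_p D = 997 × 4170 × 12.1 = 5.03×10^7 J/(m²·K).
τ = C / λ = 5.03×10^7 / 8.70 = 5.78×10^6 s.
Fraction reached: 1 − e^(−t/τ) = 0.94 ⇒ t = −τ ln(1 − 0.94) = τ × 2.81.
t = 1.63×10^7 s = 188 days.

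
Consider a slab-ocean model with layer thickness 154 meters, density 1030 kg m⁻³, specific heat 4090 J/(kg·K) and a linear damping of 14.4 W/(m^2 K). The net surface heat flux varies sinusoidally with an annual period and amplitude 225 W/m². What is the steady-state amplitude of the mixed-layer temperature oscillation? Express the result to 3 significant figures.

Areal heat capacity C = ρ c_p D = 1030 × 4090 × 154 = 6.49×10^8 J/(m²·K).
Angular frequency ω = 2π / T = 2π / 3.15×10^7 s = 1.99×10^-7 s⁻¹.
√((Cω)² + λ²) = √((129)² + 14.4²) = 130 W/(m²·K).
Amplitude A = F₀ / √((Cω)²+λ²) = 225 / 130 = 1.73 K.

1.73 K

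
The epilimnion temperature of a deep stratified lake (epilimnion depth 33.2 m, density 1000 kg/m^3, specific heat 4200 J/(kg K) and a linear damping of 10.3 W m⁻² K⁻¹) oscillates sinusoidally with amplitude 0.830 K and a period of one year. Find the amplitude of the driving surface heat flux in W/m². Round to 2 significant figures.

25

Areal heat capacity C = ρ c_p D = 1000 × 4200 × 33.2 = 1.39×10^8 J m⁻² K⁻¹.
ω = 2π / 3.15×10^7 s = 1.99×10^-7 s⁻¹.
√((Cω)² + λ²) = √((27.8)² + 10.3²) = 29.6 W/(m²·K).
F₀ = A × √((Cω)²+λ²) = 0.830 × 29.6 = 24.6 W/m².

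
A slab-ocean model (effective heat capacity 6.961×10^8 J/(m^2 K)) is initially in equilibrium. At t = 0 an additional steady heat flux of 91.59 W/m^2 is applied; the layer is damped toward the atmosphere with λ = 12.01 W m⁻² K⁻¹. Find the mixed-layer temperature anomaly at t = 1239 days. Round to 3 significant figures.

Areal heat capacity C = 6.961×10^8 J/(m^2 K) (given).
τ = C / λ = 6.96×10^8 / 12.01 = 5.80×10^7 s.
Equilibrium anomaly ΔT_eq = F / λ = 91.59 / 12.01 = 7.63 K.
t = 1239 days = 1.07×10^8 s, so t/τ = 1.85.
ΔT(t) = ΔT_eq (1 − e^(−t/τ)) = 7.63 × (1 − e^−1.85) = 6.42 K.

6.42 K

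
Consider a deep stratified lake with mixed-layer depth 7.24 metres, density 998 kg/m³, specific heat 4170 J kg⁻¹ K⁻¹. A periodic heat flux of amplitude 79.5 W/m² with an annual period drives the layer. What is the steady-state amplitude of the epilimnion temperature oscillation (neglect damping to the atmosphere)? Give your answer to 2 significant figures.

13 K

Areal heat capacity C = ρ c_p D = 998 × 4170 × 7.24 = 3.01×10^7 J/(m²·K).
Angular frequency ω = 2π / T = 2π / 3.15×10^7 s = 1.99×10^-7 s⁻¹.
Cω = 3.01×10^7 × 1.99×10^-7 = 6.00 W/(m²·K).
Amplitude A = F₀ / (Cω) = 79.5 / 6.00 = 13.2 K.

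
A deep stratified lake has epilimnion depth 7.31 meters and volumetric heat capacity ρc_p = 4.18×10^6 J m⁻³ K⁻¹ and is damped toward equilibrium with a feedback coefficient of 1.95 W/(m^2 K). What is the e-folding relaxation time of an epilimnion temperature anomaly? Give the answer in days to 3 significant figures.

181 days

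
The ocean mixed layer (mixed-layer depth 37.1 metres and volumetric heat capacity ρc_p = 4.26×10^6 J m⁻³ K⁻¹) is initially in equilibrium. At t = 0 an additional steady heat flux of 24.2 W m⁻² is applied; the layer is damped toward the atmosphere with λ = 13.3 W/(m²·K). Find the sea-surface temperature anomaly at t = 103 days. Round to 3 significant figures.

0.959 K

Areal heat capacity C = ρc_p × D = 4.26×10^6 × 37.1 = 1.58×10^8 J m⁻² K⁻¹.
τ = C / λ = 1.58×10^8 / 13.3 = 1.19×10^7 s.
Equilibrium anomaly ΔT_eq = F / λ = 24.2 / 13.3 = 1.82 K.
t = 103 days = 8.90×10^6 s, so t/τ = 0.749.
ΔT(t) = ΔT_eq (1 − e^(−t/τ)) = 1.82 × (1 − e^−0.749) = 0.959 K.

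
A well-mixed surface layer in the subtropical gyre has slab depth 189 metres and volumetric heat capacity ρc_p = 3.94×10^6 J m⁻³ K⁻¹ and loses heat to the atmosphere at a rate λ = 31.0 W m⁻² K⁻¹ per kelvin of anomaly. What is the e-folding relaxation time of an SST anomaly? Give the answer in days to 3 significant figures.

278 days

Areal heat capacity C = ρc_p × D = 3.94×10^6 × 189 = 7.45×10^8 J m⁻² K⁻¹.
Relaxation time τ = C / λ = 7.45×10^8 / 31.0 = 2.40×10^7 s.
In days: 2.40×10^7 s / (86400 s/day) = 278 days.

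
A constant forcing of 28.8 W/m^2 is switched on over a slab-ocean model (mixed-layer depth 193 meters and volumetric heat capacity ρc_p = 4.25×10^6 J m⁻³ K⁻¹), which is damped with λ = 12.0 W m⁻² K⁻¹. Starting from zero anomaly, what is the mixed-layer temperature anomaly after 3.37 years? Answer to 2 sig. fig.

1.9 K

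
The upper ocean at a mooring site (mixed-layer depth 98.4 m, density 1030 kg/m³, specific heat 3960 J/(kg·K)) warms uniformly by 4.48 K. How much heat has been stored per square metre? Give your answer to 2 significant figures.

1.8×10^9

Areal heat capacity C = ρ c_p D = 1030 × 3960 × 98.4 = 4.01×10^8 J/(m²·K).
ΔQ = C ΔT = 4.01×10^8 × 4.48 = 1.80×10^9 J/m².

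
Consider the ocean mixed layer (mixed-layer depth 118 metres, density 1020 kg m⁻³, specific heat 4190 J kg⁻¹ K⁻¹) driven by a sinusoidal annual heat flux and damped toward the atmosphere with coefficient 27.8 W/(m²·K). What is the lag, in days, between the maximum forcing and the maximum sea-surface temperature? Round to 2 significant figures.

Areal heat capacity C = ρ c_p D = 1020 × 4190 × 118 = 5.04×10^8 J/(m^2 K).
ω = 2π / 3.15×10^7 s = 1.99×10^-7 s⁻¹.
Phase lag φ = arctan(Cω/λ) = arctan(100/27.8) = 1.30 rad.
Time lag = φ / ω = 1.30 / 1.99×10^-7 = 6.53×10^6 s = 75.6 days.

76 days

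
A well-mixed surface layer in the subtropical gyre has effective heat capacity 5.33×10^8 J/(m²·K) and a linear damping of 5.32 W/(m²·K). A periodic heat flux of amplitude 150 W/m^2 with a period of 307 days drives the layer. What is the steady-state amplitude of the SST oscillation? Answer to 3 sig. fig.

1.19 K

Areal heat capacity C = 5.33×10^8 J/(m²·K) (given).
Angular frequency ω = 2π / T = 2π / 2.65×10^7 s = 2.37×10^-7 s⁻¹.
√((Cω)² + λ²) = √((126)² + 5.32²) = 126 W/(m²·K).
Amplitude A = F₀ / √((Cω)²+λ²) = 150 / 126 = 1.19 K.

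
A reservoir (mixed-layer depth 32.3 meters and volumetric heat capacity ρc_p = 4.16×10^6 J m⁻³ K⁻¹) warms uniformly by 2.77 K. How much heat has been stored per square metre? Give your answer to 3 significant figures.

3.72×10^8

Areal heat capacity C = ρc_p × D = 4.16×10^6 × 32.3 = 1.34×10^8 J/(m^2 K).
ΔQ = C ΔT = 1.34×10^8 × 2.77 = 3.72×10^8 J/m².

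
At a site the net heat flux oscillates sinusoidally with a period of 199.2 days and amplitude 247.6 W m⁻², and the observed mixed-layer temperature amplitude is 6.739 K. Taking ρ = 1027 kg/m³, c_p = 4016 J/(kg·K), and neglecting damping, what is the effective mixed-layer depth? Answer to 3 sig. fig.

ω = 2π / 1.72×10^7 s = 3.65×10^-7 s⁻¹.
Required C = F₀ / (A ω) = 247.6 / (6.739 × 3.65×10^-7) = 1.01×10^8 J/(m²·K).
D = C / (ρ c_p) = 1.01×10^8 / (1027 × 4016) = 24.4 m.

24.4 m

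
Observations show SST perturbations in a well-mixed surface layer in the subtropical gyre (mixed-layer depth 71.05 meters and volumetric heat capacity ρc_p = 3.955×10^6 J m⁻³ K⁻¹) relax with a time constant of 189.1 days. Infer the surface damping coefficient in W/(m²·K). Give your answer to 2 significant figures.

Areal heat capacity C = ρc_p × D = 3.955×10^6 × 71.05 = 2.81×10^8 J/(m^2 K).
τ = 189.1 days = 1.63×10^7 s.
λ = C / τ = 2.81×10^8 / 1.63×10^7 = 17.2 W/(m²·K).

17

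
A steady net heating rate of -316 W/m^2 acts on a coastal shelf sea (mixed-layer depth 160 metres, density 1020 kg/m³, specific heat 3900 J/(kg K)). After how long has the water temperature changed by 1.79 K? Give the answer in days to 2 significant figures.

Areal heat capacity C = ρ c_p D = 1020 × 3900 × 160 = 6.36×10^8 J/(m^2 K).
Time required: Δt = C ΔT / F = 6.36×10^8 × -1.79 / -316 = 3.61×10^6 s.
In days: 3.61×10^6 s / (86400 s/day) = 41.7 days.

42 days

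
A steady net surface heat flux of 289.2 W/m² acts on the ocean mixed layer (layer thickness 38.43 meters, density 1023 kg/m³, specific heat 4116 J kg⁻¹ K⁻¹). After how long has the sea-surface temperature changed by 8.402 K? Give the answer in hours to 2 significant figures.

Areal heat capacity C = ρ c_p D = 1023 × 4116 × 38.43 = 1.62×10^8 J/(m²·K).
Time required: Δt = C ΔT / F = 1.62×10^8 × 8.402 / 289.2 = 4.70×10^6 s.
In hours: 4.70×10^6 s / (3600 s/hour) = 1310 hours.

1300 hours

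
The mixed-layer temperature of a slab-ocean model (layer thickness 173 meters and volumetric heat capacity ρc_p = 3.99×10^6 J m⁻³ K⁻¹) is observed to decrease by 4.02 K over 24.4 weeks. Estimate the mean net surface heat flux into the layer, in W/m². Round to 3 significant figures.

-188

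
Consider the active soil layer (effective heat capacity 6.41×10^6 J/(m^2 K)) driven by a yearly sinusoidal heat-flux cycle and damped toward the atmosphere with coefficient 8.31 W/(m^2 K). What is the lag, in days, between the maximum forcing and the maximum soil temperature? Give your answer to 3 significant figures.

8.86 days

Areal heat capacity C = 6.41×10^6 J/(m^2 K) (given).
ω = 2π / 3.15×10^7 s = 1.99×10^-7 s⁻¹.
Phase lag φ = arctan(Cω/λ) = arctan(1.28/8.31) = 0.152 rad.
Time lag = φ / ω = 0.152 / 1.99×10^-7 = 7.65×10^5 s = 8.86 days.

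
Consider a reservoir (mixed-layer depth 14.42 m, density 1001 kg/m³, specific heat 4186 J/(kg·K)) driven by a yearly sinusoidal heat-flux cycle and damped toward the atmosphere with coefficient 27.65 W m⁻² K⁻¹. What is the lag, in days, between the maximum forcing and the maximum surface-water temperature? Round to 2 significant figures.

24 days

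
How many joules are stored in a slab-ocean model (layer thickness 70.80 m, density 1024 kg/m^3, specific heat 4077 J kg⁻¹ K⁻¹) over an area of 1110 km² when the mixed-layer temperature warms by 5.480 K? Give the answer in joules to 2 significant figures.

Areal heat capacity C = ρ c_p D = 1024 × 4077 × 70.80 = 2.96×10^8 J m⁻² K⁻¹.
Heat per unit area: q = C ΔT = 2.96×10^8 × 5.480 = 1.62×10^9 J/m².
Total heat: Q = q × A = 1.62×10^9 × (1110 × 10⁶ m²) = 1.80×10^18 J.

1.8×10^18 J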